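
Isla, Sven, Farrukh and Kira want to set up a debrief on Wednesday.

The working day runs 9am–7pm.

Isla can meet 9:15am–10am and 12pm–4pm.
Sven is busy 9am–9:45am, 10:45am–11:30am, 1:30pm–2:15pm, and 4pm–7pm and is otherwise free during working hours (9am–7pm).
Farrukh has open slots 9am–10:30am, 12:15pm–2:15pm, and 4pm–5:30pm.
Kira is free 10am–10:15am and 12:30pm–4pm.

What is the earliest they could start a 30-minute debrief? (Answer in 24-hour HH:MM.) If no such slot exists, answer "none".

Sven free within 09:00–19:00: 09:45–10:45, 11:30–13:30, 14:15–16:00.
Isla ∩ Sven: 09:45–10:00, 12:00–13:30, 14:15–16:00.
Isla ∩ Sven ∩ Farrukh: 09:45–10:00, 12:15–13:30.
Isla ∩ Sven ∩ Farrukh ∩ Kira: 12:30–13:30.
Windows ≥ 30 min: 12:30–13:30.
Earliest such window starts at 12:30.

12:30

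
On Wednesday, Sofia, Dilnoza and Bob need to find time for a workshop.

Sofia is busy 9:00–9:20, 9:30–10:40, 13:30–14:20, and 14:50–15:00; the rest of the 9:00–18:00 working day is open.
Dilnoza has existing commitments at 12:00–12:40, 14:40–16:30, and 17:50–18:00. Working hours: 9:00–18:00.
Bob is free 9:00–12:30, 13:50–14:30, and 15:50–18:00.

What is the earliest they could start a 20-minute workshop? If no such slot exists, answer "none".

10:40

Sofia free within 09:00–18:00: 09:20–09:30, 10:40–13:30, 14:20–14:50, 15:00–18:00.
Dilnoza free within 09:00–18:00: 09:00–12:00, 12:40–14:40, 16:30–17:50.
Sofia ∩ Dilnoza: 09:20–09:30, 10:40–12:00, 12:40–13:30, 14:20–14:40, 16:30–17:50.
Sofia ∩ Dilnoza ∩ Bob: 09:20–09:30, 10:40–12:00, 14:20–14:30, 16:30–17:50.
Windows ≥ 20 min: 10:40–12:00, 16:30–17:50.
Earliest such window starts at 10:40.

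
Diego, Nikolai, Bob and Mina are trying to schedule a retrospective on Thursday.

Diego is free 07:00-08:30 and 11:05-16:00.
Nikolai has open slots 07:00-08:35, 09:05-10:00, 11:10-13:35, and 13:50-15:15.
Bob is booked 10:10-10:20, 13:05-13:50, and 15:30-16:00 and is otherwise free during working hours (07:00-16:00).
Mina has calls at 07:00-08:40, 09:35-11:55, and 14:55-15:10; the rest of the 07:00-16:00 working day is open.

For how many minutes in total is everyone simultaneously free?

Bob free within 07:00–16:00: 07:00–10:10, 10:20–13:05, 13:50–15:30.
Mina free within 07:00–16:00: 08:40–09:35, 11:55–14:55, 15:10–16:00.
Diego ∩ Nikolai: 07:00–08:30, 11:10–13:35, 13:50–15:15.
Diego ∩ Nikolai ∩ Bob: 07:00–08:30, 11:10–13:05, 13:50–15:15.
Diego ∩ Nikolai ∩ Bob ∩ Mina: 11:55–13:05, 13:50–14:55, 15:10–15:15.
Total common minutes: 70 + 65 + 5 = 140.

140 minutes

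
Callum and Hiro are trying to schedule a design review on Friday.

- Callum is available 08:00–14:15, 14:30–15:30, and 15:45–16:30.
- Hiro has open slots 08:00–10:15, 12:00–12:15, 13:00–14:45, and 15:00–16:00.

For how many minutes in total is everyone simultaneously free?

Callum ∩ Hiro: 08:00–10:15, 12:00–12:15, 13:00–14:15, 14:30–14:45, 15:00–15:30, 15:45–16:00.
Total common minutes: 135 + 15 + 75 + 15 + 30 + 15 = 285.

285 minutes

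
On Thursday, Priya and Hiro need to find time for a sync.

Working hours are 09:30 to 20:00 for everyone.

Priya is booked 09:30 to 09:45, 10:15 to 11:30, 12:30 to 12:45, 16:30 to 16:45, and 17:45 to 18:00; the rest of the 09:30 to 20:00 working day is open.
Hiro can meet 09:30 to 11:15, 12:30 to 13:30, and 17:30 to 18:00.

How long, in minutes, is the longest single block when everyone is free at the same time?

Priya free within 09:30–20:00: 09:45–10:15, 11:30–12:30, 12:45–16:30, 16:45–17:45, 18:00–20:00.
Priya ∩ Hiro: 09:45–10:15, 12:45–13:30, 17:30–17:45.
Common window lengths: 30, 45, 15 min; longest is 45.

45 minutes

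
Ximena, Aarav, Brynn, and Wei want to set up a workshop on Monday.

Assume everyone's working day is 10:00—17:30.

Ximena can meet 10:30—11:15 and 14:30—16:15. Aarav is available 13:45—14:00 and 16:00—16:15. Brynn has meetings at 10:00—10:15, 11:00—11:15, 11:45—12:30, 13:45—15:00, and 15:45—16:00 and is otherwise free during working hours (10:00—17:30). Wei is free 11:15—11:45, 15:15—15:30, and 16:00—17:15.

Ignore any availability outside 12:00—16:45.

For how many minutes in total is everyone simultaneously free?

Brynn free within 10:00–17:30: 10:15–11:00, 11:15–11:45, 12:30–13:45, 15:00–15:45, 16:00–17:30.
Ximena ∩ Aarav: 16:00–16:15.
Ximena ∩ Aarav ∩ Brynn: 16:00–16:15.
Ximena ∩ Aarav ∩ Brynn ∩ Wei: 16:00–16:15.
Restricted to 12:00–16:45: 16:00–16:15.
Total common minutes: 15.

15 minutes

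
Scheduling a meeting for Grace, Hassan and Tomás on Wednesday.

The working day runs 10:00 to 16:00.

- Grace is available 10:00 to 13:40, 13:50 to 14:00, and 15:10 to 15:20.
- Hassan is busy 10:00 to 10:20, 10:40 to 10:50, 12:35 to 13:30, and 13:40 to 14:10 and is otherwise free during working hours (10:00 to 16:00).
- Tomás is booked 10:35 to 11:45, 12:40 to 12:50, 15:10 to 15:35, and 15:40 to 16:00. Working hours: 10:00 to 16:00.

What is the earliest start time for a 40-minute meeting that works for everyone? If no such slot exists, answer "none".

11:45

Hassan free within 10:00–16:00: 10:20–10:40, 10:50–12:35, 13:30–13:40, 14:10–16:00.
Tomás free within 10:00–16:00: 10:00–10:35, 11:45–12:40, 12:50–15:10, 15:35–15:40.
Grace ∩ Hassan: 10:20–10:40, 10:50–12:35, 13:30–13:40, 15:10–15:20.
Grace ∩ Hassan ∩ Tomás: 10:20–10:35, 11:45–12:35, 13:30–13:40.
Windows ≥ 40 min: 11:45–12:35.
Earliest such window starts at 11:45.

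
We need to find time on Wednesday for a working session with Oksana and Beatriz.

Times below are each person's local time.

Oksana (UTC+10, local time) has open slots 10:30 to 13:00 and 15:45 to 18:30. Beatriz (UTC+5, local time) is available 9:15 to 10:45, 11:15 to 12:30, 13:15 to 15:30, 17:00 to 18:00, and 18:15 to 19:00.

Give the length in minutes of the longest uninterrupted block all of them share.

75 minutes

Oksana → UTC: 00:30–03:00, 05:45–08:30.
Beatriz → UTC: 04:15–05:45, 06:15–07:30, 08:15–10:30, 12:00–13:00, 13:15–14:00.
Oksana ∩ Beatriz: 06:15–07:30, 08:15–08:30.
Common window lengths: 75, 15 min; longest is 75.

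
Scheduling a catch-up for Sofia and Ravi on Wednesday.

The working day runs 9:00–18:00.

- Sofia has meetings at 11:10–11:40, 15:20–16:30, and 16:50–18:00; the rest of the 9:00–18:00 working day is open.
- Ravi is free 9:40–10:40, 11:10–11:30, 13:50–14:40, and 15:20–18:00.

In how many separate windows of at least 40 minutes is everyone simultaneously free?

2

Sofia free within 09:00–18:00: 09:00–11:10, 11:40–15:20, 16:30–16:50.
Sofia ∩ Ravi: 09:40–10:40, 13:50–14:40, 16:30–16:50.
Windows ≥ 40 min: 09:40–10:40, 13:50–14:40.
That's 2 windows.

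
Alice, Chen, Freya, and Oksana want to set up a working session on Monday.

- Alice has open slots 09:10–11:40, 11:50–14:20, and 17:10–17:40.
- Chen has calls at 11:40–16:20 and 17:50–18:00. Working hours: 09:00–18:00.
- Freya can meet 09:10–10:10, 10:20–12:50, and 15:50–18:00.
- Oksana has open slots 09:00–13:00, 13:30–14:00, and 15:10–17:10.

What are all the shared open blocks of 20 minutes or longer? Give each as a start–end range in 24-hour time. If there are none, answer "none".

09:10–10:10, 10:20–11:40

Chen free within 09:00–18:00: 09:00–11:40, 16:20–17:50.
Alice ∩ Chen: 09:10–11:40, 17:10–17:40.
Alice ∩ Chen ∩ Freya: 09:10–10:10, 10:20–11:40, 17:10–17:40.
Alice ∩ Chen ∩ Freya ∩ Oksana: 09:10–10:10, 10:20–11:40.
Windows ≥ 20 min: 09:10–10:10, 10:20–11:40.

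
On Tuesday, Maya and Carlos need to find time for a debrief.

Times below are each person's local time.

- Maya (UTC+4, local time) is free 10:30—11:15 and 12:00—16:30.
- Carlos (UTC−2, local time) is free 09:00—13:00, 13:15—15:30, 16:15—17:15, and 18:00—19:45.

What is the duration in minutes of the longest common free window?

90 minutes

Maya → UTC: 06:30–07:15, 08:00–12:30.
Carlos → UTC: 11:00–15:00, 15:15–17:30, 18:15–19:15, 20:00–21:45.
Maya ∩ Carlos: 11:00–12:30.
Single common window of 90 minutes.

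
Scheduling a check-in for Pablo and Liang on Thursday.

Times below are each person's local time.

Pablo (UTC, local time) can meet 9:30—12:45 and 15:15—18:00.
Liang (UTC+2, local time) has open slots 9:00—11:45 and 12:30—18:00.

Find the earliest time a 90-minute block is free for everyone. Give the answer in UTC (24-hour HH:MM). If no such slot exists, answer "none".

Pablo → UTC: 09:30–12:45, 15:15–18:00.
Liang → UTC: 07:00–09:45, 10:30–16:00.
Pablo ∩ Liang: 09:30–09:45, 10:30–12:45, 15:15–16:00.
Windows ≥ 90 min: 10:30–12:45.
Earliest such window starts at 10:30.

10:30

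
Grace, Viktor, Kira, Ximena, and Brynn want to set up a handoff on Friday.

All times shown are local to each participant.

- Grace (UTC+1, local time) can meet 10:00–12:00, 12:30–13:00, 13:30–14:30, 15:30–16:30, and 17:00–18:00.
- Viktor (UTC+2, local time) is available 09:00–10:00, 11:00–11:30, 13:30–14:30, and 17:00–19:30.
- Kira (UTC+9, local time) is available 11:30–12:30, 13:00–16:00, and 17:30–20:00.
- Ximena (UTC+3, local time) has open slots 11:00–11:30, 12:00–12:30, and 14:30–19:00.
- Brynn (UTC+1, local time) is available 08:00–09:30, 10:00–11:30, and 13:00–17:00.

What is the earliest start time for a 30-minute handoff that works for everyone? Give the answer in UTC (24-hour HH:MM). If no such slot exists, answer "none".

Grace → UTC: 09:00–11:00, 11:30–12:00, 12:30–13:30, 14:30–15:30, 16:00–17:00.
Viktor → UTC: 07:00–08:00, 09:00–09:30, 11:30–12:30, 15:00–17:30.
Kira → UTC: 02:30–03:30, 04:00–07:00, 08:30–11:00.
Ximena → UTC: 08:00–08:30, 09:00–09:30, 11:30–16:00.
Brynn → UTC: 07:00–08:30, 09:00–10:30, 12:00–16:00.
Grace ∩ Viktor: 09:00–09:30, 11:30–12:00, 15:00–15:30, 16:00–17:00.
Grace ∩ Viktor ∩ Kira: 09:00–09:30.
Grace ∩ Viktor ∩ Kira ∩ Ximena: 09:00–09:30.
Grace ∩ Viktor ∩ Kira ∩ Ximena ∩ Brynn: 09:00–09:30.
Windows ≥ 30 min: 09:00–09:30.
Earliest such window starts at 09:00.

09:00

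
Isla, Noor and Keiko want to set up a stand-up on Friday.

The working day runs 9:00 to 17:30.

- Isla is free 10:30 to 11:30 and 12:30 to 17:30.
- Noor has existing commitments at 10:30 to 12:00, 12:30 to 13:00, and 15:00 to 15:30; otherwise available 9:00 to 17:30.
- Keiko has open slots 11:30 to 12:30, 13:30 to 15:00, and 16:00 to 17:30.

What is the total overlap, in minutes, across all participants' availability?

Noor free within 09:00–17:30: 09:00–10:30, 12:00–12:30, 13:00–15:00, 15:30–17:30.
Isla ∩ Noor: 13:00–15:00, 15:30–17:30.
Isla ∩ Noor ∩ Keiko: 13:30–15:00, 16:00–17:30.
Total common minutes: 90 + 90 = 180.

180 minutes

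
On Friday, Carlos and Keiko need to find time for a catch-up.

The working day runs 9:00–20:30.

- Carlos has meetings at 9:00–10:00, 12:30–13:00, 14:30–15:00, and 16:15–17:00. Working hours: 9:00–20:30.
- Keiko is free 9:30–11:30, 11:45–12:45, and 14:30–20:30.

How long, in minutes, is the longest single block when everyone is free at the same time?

Carlos free within 09:00–20:30: 10:00–12:30, 13:00–14:30, 15:00–16:15, 17:00–20:30.
Carlos ∩ Keiko: 10:00–11:30, 11:45–12:30, 15:00–16:15, 17:00–20:30.
Common window lengths: 90, 45, 75, 210 min; longest is 210.

210 minutes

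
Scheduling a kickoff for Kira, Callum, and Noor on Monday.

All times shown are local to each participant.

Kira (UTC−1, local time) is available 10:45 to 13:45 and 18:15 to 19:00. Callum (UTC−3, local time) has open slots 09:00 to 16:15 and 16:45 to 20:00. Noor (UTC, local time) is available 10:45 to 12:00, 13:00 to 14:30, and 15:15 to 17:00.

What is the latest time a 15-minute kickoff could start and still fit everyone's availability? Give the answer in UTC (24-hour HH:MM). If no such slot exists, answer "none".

Kira → UTC: 11:45–14:45, 19:15–20:00.
Callum → UTC: 12:00–19:15, 19:45–23:00.
Noor → UTC: 10:45–12:00, 13:00–14:30, 15:15–17:00.
Kira ∩ Callum: 12:00–14:45, 19:45–20:00.
Kira ∩ Callum ∩ Noor: 13:00–14:30.
Windows ≥ 15 min: 13:00–14:30.
Latest start in the last window 13:00–14:30 is 14:30 − 15 min = 14:15.

14:15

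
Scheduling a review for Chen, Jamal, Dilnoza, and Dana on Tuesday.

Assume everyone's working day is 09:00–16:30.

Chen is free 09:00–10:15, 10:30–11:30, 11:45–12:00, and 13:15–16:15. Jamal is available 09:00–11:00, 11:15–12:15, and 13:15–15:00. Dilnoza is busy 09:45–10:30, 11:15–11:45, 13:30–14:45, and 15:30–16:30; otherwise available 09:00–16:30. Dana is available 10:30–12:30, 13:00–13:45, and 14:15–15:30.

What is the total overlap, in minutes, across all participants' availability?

75 minutes

Dilnoza free within 09:00–16:30: 09:00–09:45, 10:30–11:15, 11:45–13:30, 14:45–15:30.
Chen ∩ Jamal: 09:00–10:15, 10:30–11:00, 11:15–11:30, 11:45–12:00, 13:15–15:00.
Chen ∩ Jamal ∩ Dilnoza: 09:00–09:45, 10:30–11:00, 11:45–12:00, 13:15–13:30, 14:45–15:00.
Chen ∩ Jamal ∩ Dilnoza ∩ Dana: 10:30–11:00, 11:45–12:00, 13:15–13:30, 14:45–15:00.
Total common minutes: 30 + 15 + 15 + 15 = 75.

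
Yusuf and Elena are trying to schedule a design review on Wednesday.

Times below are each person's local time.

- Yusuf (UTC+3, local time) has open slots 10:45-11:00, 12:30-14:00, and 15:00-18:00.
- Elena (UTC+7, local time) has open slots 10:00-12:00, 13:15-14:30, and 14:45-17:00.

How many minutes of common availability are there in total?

Yusuf → UTC: 07:45–08:00, 09:30–11:00, 12:00–15:00.
Elena → UTC: 03:00–05:00, 06:15–07:30, 07:45–10:00.
Yusuf ∩ Elena: 07:45–08:00, 09:30–10:00.
Total common minutes: 15 + 30 = 45.

45 minutes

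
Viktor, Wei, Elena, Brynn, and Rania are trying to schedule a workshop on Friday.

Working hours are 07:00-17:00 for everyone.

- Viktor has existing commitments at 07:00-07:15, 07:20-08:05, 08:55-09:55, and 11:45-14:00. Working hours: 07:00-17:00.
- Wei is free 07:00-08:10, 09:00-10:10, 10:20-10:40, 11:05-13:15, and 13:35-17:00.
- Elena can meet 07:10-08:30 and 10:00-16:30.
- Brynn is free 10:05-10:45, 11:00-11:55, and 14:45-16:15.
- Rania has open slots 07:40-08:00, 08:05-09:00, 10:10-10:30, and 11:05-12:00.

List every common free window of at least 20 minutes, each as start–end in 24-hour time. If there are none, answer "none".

Viktor free within 07:00–17:00: 07:15–07:20, 08:05–08:55, 09:55–11:45, 14:00–17:00.
Viktor ∩ Wei: 07:15–07:20, 08:05–08:10, 09:55–10:10, 10:20–10:40, 11:05–11:45, 14:00–17:00.
Viktor ∩ Wei ∩ Elena: 07:15–07:20, 08:05–08:10, 10:00–10:10, 10:20–10:40, 11:05–11:45, 14:00–16:30.
Viktor ∩ Wei ∩ Elena ∩ Brynn: 10:05–10:10, 10:20–10:40, 11:05–11:45, 14:45–16:15.
Viktor ∩ Wei ∩ Elena ∩ Brynn ∩ Rania: 10:20–10:30, 11:05–11:45.
Windows ≥ 20 min: 11:05–11:45.

11:05–11:45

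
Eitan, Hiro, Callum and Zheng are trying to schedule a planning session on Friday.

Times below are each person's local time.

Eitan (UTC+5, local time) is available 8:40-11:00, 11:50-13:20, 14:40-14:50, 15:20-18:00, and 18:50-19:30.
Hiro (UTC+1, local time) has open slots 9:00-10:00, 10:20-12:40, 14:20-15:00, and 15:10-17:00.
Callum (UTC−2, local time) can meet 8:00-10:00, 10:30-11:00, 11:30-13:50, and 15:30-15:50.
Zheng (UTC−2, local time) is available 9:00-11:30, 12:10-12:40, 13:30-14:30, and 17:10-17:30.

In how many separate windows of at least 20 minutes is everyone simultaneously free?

2

Eitan → UTC: 03:40–06:00, 06:50–08:20, 09:40–09:50, 10:20–13:00, 13:50–14:30.
Hiro → UTC: 08:00–09:00, 09:20–11:40, 13:20–14:00, 14:10–16:00.
Callum → UTC: 10:00–12:00, 12:30–13:00, 13:30–15:50, 17:30–17:50.
Zheng → UTC: 11:00–13:30, 14:10–14:40, 15:30–16:30, 19:10–19:30.
Eitan ∩ Hiro: 08:00–08:20, 09:40–09:50, 10:20–11:40, 13:50–14:00, 14:10–14:30.
Eitan ∩ Hiro ∩ Callum: 10:20–11:40, 13:50–14:00, 14:10–14:30.
Eitan ∩ Hiro ∩ Callum ∩ Zheng: 11:00–11:40, 14:10–14:30.
Windows ≥ 20 min: 11:00–11:40, 14:10–14:30.
That's 2 windows.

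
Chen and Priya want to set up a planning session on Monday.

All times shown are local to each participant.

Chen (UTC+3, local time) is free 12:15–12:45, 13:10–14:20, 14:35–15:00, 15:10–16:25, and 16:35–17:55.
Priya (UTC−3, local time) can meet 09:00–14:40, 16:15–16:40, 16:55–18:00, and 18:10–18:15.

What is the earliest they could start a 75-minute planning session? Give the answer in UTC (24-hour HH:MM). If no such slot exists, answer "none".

12:10

Chen → UTC: 09:15–09:45, 10:10–11:20, 11:35–12:00, 12:10–13:25, 13:35–14:55.
Priya → UTC: 12:00–17:40, 19:15–19:40, 19:55–21:00, 21:10–21:15.
Chen ∩ Priya: 12:10–13:25, 13:35–14:55.
Windows ≥ 75 min: 12:10–13:25, 13:35–14:55.
Earliest such window starts at 12:10.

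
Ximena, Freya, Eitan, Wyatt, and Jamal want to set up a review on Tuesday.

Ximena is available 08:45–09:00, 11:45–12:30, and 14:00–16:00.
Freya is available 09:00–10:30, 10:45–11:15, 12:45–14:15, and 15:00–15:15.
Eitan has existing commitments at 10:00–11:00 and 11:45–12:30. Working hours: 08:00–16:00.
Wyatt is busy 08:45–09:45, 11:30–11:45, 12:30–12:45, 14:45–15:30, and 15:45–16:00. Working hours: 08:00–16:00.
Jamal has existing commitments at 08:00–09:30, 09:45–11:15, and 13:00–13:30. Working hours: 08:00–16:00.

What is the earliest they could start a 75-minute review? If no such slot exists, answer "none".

none

Eitan free within 08:00–16:00: 08:00–10:00, 11:00–11:45, 12:30–16:00.
Wyatt free within 08:00–16:00: 08:00–08:45, 09:45–11:30, 11:45–12:30, 12:45–14:45, 15:30–15:45.
Jamal free within 08:00–16:00: 09:30–09:45, 11:15–13:00, 13:30–16:00.
Ximena ∩ Freya: 14:00–14:15, 15:00–15:15.
Ximena ∩ Freya ∩ Eitan: 14:00–14:15, 15:00–15:15.
Ximena ∩ Freya ∩ Eitan ∩ Wyatt: 14:00–14:15.
Ximena ∩ Freya ∩ Eitan ∩ Wyatt ∩ Jamal: 14:00–14:15.
Windows ≥ 75 min: (none).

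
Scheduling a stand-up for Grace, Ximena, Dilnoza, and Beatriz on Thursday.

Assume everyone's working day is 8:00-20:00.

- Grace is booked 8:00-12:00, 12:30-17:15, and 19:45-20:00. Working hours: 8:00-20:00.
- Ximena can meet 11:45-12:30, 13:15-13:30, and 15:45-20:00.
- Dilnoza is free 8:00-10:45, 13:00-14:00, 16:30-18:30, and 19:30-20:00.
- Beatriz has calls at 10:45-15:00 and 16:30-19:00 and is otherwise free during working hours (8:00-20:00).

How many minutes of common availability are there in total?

15 minutes

Grace free within 08:00–20:00: 12:00–12:30, 17:15–19:45.
Beatriz free within 08:00–20:00: 08:00–10:45, 15:00–16:30, 19:00–20:00.
Grace ∩ Ximena: 12:00–12:30, 17:15–19:45.
Grace ∩ Ximena ∩ Dilnoza: 17:15–18:30, 19:30–19:45.
Grace ∩ Ximena ∩ Dilnoza ∩ Beatriz: 19:30–19:45.
Total common minutes: 15.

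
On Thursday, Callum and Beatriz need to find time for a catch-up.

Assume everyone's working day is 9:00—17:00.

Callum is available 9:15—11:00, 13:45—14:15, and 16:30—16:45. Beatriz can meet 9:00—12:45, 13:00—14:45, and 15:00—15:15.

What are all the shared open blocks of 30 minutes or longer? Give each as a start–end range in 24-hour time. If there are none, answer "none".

Callum ∩ Beatriz: 09:15–11:00, 13:45–14:15.
Windows ≥ 30 min: 09:15–11:00, 13:45–14:15.

09:15–11:00, 13:45–14:15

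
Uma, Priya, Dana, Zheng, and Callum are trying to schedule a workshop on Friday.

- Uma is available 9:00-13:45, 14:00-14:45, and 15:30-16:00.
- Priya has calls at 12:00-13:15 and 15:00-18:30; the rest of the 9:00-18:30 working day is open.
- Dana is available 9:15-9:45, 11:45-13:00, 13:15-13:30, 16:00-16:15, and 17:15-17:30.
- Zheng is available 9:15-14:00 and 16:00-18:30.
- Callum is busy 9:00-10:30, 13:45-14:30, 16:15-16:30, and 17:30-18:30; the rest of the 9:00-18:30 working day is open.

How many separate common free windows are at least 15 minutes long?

2

Priya free within 09:00–18:30: 09:00–12:00, 13:15–15:00.
Callum free within 09:00–18:30: 10:30–13:45, 14:30–16:15, 16:30–17:30.
Uma ∩ Priya: 09:00–12:00, 13:15–13:45, 14:00–14:45.
Uma ∩ Priya ∩ Dana: 09:15–09:45, 11:45–12:00, 13:15–13:30.
Uma ∩ Priya ∩ Dana ∩ Zheng: 09:15–09:45, 11:45–12:00, 13:15–13:30.
Uma ∩ Priya ∩ Dana ∩ Zheng ∩ Callum: 11:45–12:00, 13:15–13:30.
Windows ≥ 15 min: 11:45–12:00, 13:15–13:30.
That's 2 windows.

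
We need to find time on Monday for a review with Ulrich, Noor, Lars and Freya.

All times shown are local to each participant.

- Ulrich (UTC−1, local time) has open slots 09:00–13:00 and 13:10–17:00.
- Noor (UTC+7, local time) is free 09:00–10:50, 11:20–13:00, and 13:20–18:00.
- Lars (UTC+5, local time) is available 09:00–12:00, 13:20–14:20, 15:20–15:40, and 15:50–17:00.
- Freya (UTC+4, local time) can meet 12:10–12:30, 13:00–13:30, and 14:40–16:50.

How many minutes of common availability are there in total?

10 minutes

Ulrich → UTC: 10:00–14:00, 14:10–18:00.
Noor → UTC: 02:00–03:50, 04:20–06:00, 06:20–11:00.
Lars → UTC: 04:00–07:00, 08:20–09:20, 10:20–10:40, 10:50–12:00.
Freya → UTC: 08:10–08:30, 09:00–09:30, 10:40–12:50.
Ulrich ∩ Noor: 10:00–11:00.
Ulrich ∩ Noor ∩ Lars: 10:20–10:40, 10:50–11:00.
Ulrich ∩ Noor ∩ Lars ∩ Freya: 10:50–11:00.
Total common minutes: 10.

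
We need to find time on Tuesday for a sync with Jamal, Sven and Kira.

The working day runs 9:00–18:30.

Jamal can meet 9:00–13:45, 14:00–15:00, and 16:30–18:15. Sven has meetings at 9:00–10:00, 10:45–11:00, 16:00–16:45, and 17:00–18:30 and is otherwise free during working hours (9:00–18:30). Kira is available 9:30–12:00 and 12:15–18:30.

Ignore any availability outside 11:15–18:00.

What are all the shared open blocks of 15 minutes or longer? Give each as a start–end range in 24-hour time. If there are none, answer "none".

11:15–12:00, 12:15–13:45, 14:00–15:00, 16:45–17:00

Sven free within 09:00–18:30: 10:00–10:45, 11:00–16:00, 16:45–17:00.
Jamal ∩ Sven: 10:00–10:45, 11:00–13:45, 14:00–15:00, 16:45–17:00.
Jamal ∩ Sven ∩ Kira: 10:00–10:45, 11:00–12:00, 12:15–13:45, 14:00–15:00, 16:45–17:00.
Restricted to 11:15–18:00: 11:15–12:00, 12:15–13:45, 14:00–15:00, 16:45–17:00.
Windows ≥ 15 min: 11:15–12:00, 12:15–13:45, 14:00–15:00, 16:45–17:00.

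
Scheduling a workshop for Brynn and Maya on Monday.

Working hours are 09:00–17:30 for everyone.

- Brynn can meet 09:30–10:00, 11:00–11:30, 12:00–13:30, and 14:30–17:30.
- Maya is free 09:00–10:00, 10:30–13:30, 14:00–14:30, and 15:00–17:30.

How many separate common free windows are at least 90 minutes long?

Brynn ∩ Maya: 09:30–10:00, 11:00–11:30, 12:00–13:30, 15:00–17:30.
Windows ≥ 90 min: 12:00–13:30, 15:00–17:30.
That's 2 windows.

2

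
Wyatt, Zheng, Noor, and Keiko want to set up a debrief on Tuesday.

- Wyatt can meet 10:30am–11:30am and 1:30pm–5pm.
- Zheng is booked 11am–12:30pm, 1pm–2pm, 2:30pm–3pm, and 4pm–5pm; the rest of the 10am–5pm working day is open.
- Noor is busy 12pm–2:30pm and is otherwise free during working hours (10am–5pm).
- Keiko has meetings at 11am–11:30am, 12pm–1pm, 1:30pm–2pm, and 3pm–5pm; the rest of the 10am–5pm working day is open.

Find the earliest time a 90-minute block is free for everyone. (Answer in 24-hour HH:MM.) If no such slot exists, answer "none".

none

Zheng free within 10:00–17:00: 10:00–11:00, 12:30–13:00, 14:00–14:30, 15:00–16:00.
Noor free within 10:00–17:00: 10:00–12:00, 14:30–17:00.
Keiko free within 10:00–17:00: 10:00–11:00, 11:30–12:00, 13:00–13:30, 14:00–15:00.
Wyatt ∩ Zheng: 10:30–11:00, 14:00–14:30, 15:00–16:00.
Wyatt ∩ Zheng ∩ Noor: 10:30–11:00, 15:00–16:00.
Wyatt ∩ Zheng ∩ Noor ∩ Keiko: 10:30–11:00.
Windows ≥ 90 min: (none).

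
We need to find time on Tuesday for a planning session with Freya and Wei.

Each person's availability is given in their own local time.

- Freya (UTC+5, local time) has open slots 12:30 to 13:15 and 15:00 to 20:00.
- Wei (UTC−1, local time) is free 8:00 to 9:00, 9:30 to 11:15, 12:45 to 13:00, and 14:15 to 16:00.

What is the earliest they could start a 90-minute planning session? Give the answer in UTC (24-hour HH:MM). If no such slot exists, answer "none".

Freya → UTC: 07:30–08:15, 10:00–15:00.
Wei → UTC: 09:00–10:00, 10:30–12:15, 13:45–14:00, 15:15–17:00.
Freya ∩ Wei: 10:30–12:15, 13:45–14:00.
Windows ≥ 90 min: 10:30–12:15.
Earliest such window starts at 10:30.

10:30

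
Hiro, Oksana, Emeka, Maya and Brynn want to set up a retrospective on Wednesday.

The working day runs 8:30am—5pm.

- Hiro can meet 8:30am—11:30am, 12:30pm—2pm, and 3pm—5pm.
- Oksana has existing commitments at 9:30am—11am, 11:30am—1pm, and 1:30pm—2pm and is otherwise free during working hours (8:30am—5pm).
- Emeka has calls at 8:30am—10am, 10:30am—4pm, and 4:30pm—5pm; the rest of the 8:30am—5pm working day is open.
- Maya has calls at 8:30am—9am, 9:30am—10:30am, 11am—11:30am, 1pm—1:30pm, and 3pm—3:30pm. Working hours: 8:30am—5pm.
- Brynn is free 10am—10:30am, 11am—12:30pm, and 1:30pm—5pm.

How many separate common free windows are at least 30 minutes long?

1

Oksana free within 08:30–17:00: 08:30–09:30, 11:00–11:30, 13:00–13:30, 14:00–17:00.
Emeka free within 08:30–17:00: 10:00–10:30, 16:00–16:30.
Maya free within 08:30–17:00: 09:00–09:30, 10:30–11:00, 11:30–13:00, 13:30–15:00, 15:30–17:00.
Hiro ∩ Oksana: 08:30–09:30, 11:00–11:30, 13:00–13:30, 15:00–17:00.
Hiro ∩ Oksana ∩ Emeka: 16:00–16:30.
Hiro ∩ Oksana ∩ Emeka ∩ Maya: 16:00–16:30.
Hiro ∩ Oksana ∩ Emeka ∩ Maya ∩ Brynn: 16:00–16:30.
Windows ≥ 30 min: 16:00–16:30.
That's 1 window.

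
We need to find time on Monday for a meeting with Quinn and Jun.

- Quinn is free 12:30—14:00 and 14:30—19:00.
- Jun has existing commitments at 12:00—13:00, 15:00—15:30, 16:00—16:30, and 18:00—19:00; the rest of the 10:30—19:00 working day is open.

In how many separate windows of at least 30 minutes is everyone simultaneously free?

Jun free within 10:30–19:00: 10:30–12:00, 13:00–15:00, 15:30–16:00, 16:30–18:00.
Quinn ∩ Jun: 13:00–14:00, 14:30–15:00, 15:30–16:00, 16:30–18:00.
Windows ≥ 30 min: 13:00–14:00, 14:30–15:00, 15:30–16:00, 16:30–18:00.
That's 4 windows.

4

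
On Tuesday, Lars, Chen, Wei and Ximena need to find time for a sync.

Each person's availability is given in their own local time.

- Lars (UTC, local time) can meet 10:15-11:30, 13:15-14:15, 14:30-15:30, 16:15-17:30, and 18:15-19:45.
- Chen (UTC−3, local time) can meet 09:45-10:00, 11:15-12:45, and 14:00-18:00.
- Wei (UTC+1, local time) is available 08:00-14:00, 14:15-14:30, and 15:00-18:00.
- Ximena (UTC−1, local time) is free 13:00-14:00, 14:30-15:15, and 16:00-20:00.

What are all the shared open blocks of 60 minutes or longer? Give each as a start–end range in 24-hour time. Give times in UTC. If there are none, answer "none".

Lars → UTC: 10:15–11:30, 13:15–14:15, 14:30–15:30, 16:15–17:30, 18:15–19:45.
Chen → UTC: 12:45–13:00, 14:15–15:45, 17:00–21:00.
Wei → UTC: 07:00–13:00, 13:15–13:30, 14:00–17:00.
Ximena → UTC: 14:00–15:00, 15:30–16:15, 17:00–21:00.
Lars ∩ Chen: 14:30–15:30, 17:00–17:30, 18:15–19:45.
Lars ∩ Chen ∩ Wei: 14:30–15:30.
Lars ∩ Chen ∩ Wei ∩ Ximena: 14:30–15:00.
Windows ≥ 60 min: (none).

none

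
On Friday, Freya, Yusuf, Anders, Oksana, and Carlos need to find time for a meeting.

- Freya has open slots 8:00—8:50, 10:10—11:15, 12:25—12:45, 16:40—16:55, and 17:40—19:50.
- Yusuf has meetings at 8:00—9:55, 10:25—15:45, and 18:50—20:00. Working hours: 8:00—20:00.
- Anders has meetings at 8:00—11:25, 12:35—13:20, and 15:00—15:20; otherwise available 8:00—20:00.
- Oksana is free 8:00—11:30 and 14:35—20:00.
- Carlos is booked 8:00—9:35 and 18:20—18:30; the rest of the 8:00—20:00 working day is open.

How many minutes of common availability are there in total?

Yusuf free within 08:00–20:00: 09:55–10:25, 15:45–18:50.
Anders free within 08:00–20:00: 11:25–12:35, 13:20–15:00, 15:20–20:00.
Carlos free within 08:00–20:00: 09:35–18:20, 18:30–20:00.
Freya ∩ Yusuf: 10:10–10:25, 16:40–16:55, 17:40–18:50.
Freya ∩ Yusuf ∩ Anders: 16:40–16:55, 17:40–18:50.
Freya ∩ Yusuf ∩ Anders ∩ Oksana: 16:40–16:55, 17:40–18:50.
Freya ∩ Yusuf ∩ Anders ∩ Oksana ∩ Carlos: 16:40–16:55, 17:40–18:20, 18:30–18:50.
Total common minutes: 15 + 40 + 20 = 75.

75 minutes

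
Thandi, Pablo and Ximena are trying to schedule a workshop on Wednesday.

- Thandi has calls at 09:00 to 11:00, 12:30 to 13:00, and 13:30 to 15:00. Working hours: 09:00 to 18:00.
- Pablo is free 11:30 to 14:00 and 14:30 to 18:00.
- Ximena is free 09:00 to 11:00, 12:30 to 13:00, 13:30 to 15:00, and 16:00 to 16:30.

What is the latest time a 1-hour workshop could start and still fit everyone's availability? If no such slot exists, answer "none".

Thandi free within 09:00–18:00: 11:00–12:30, 13:00–13:30, 15:00–18:00.
Thandi ∩ Pablo: 11:30–12:30, 13:00–13:30, 15:00–18:00.
Thandi ∩ Pablo ∩ Ximena: 16:00–16:30.
Windows ≥ 60 min: (none).

none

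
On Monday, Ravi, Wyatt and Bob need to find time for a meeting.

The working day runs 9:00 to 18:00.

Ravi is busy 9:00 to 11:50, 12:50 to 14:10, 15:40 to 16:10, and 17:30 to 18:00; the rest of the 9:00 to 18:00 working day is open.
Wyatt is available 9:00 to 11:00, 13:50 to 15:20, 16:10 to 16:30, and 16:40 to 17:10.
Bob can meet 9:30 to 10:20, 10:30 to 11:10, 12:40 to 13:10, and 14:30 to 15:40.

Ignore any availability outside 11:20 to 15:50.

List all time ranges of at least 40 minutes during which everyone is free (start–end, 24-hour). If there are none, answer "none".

Ravi free within 09:00–18:00: 11:50–12:50, 14:10–15:40, 16:10–17:30.
Ravi ∩ Wyatt: 14:10–15:20, 16:10–16:30, 16:40–17:10.
Ravi ∩ Wyatt ∩ Bob: 14:30–15:20.
Restricted to 11:20–15:50: 14:30–15:20.
Windows ≥ 40 min: 14:30–15:20.

14:30–15:20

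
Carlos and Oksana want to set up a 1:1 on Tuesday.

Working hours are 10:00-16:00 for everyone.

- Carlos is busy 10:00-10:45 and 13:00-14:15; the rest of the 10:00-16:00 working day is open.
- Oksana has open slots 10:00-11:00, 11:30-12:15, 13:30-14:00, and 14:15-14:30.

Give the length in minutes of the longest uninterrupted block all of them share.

45 minutes

Carlos free within 10:00–16:00: 10:45–13:00, 14:15–16:00.
Carlos ∩ Oksana: 10:45–11:00, 11:30–12:15, 14:15–14:30.
Common window lengths: 15, 45, 15 min; longest is 45.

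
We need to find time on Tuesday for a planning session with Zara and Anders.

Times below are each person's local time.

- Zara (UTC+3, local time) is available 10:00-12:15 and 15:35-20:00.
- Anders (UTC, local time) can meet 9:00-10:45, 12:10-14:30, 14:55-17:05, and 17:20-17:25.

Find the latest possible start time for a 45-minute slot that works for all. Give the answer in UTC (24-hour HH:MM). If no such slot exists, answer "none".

16:15

Zara → UTC: 07:00–09:15, 12:35–17:00.
Anders → UTC: 09:00–10:45, 12:10–14:30, 14:55–17:05, 17:20–17:25.
Zara ∩ Anders: 09:00–09:15, 12:35–14:30, 14:55–17:00.
Windows ≥ 45 min: 12:35–14:30, 14:55–17:00.
Latest start in the last window 14:55–17:00 is 17:00 − 45 min = 16:15.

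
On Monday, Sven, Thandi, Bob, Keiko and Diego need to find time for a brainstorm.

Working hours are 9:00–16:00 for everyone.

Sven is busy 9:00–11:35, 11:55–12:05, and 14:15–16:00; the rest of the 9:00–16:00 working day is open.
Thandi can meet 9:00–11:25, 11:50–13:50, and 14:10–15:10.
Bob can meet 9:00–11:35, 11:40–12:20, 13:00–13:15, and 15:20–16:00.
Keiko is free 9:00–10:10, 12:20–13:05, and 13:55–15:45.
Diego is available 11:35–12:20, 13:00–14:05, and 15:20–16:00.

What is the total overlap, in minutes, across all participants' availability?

Sven free within 09:00–16:00: 11:35–11:55, 12:05–14:15.
Sven ∩ Thandi: 11:50–11:55, 12:05–13:50, 14:10–14:15.
Sven ∩ Thandi ∩ Bob: 11:50–11:55, 12:05–12:20, 13:00–13:15.
Sven ∩ Thandi ∩ Bob ∩ Keiko: 13:00–13:05.
Sven ∩ Thandi ∩ Bob ∩ Keiko ∩ Diego: 13:00–13:05.
Total common minutes: 5.

5 minutes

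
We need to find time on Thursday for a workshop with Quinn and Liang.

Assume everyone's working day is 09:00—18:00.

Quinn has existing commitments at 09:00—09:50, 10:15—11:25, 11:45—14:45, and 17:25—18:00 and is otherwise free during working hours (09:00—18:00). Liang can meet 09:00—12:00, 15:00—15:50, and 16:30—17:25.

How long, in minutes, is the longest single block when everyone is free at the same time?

55 minutes

Quinn free within 09:00–18:00: 09:50–10:15, 11:25–11:45, 14:45–17:25.
Quinn ∩ Liang: 09:50–10:15, 11:25–11:45, 15:00–15:50, 16:30–17:25.
Common window lengths: 25, 20, 50, 55 min; longest is 55.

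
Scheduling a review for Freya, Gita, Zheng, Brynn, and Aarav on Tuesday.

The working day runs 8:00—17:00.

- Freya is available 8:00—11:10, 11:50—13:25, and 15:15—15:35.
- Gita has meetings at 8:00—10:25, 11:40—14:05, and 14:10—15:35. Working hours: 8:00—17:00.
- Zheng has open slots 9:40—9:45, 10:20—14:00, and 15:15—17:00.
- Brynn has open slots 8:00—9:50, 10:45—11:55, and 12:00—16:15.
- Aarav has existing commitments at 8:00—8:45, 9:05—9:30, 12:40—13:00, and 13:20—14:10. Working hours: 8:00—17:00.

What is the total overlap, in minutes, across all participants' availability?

Gita free within 08:00–17:00: 10:25–11:40, 14:05–14:10, 15:35–17:00.
Aarav free within 08:00–17:00: 08:45–09:05, 09:30–12:40, 13:00–13:20, 14:10–17:00.
Freya ∩ Gita: 10:25–11:10.
Freya ∩ Gita ∩ Zheng: 10:25–11:10.
Freya ∩ Gita ∩ Zheng ∩ Brynn: 10:45–11:10.
Freya ∩ Gita ∩ Zheng ∩ Brynn ∩ Aarav: 10:45–11:10.
Total common minutes: 25.

25 minutes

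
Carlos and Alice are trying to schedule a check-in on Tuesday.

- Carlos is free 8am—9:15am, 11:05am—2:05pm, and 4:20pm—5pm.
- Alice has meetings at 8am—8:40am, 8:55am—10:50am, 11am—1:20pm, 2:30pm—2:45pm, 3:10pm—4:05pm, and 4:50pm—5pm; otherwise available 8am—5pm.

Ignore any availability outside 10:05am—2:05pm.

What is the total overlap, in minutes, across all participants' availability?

Alice free within 08:00–17:00: 08:40–08:55, 10:50–11:00, 13:20–14:30, 14:45–15:10, 16:05–16:50.
Carlos ∩ Alice: 08:40–08:55, 13:20–14:05, 16:20–16:50.
Restricted to 10:05–14:05: 13:20–14:05.
Total common minutes: 45.

45 minutes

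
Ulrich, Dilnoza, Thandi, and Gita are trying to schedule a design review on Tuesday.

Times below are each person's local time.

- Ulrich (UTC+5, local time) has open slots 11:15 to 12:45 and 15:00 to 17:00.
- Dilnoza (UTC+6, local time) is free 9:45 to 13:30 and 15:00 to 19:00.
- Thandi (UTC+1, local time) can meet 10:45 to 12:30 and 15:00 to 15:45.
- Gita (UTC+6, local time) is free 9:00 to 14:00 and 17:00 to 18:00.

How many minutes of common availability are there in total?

Ulrich → UTC: 06:15–07:45, 10:00–12:00.
Dilnoza → UTC: 03:45–07:30, 09:00–13:00.
Thandi → UTC: 09:45–11:30, 14:00–14:45.
Gita → UTC: 03:00–08:00, 11:00–12:00.
Ulrich ∩ Dilnoza: 06:15–07:30, 10:00–12:00.
Ulrich ∩ Dilnoza ∩ Thandi: 10:00–11:30.
Ulrich ∩ Dilnoza ∩ Thandi ∩ Gita: 11:00–11:30.
Total common minutes: 30.

30 minutes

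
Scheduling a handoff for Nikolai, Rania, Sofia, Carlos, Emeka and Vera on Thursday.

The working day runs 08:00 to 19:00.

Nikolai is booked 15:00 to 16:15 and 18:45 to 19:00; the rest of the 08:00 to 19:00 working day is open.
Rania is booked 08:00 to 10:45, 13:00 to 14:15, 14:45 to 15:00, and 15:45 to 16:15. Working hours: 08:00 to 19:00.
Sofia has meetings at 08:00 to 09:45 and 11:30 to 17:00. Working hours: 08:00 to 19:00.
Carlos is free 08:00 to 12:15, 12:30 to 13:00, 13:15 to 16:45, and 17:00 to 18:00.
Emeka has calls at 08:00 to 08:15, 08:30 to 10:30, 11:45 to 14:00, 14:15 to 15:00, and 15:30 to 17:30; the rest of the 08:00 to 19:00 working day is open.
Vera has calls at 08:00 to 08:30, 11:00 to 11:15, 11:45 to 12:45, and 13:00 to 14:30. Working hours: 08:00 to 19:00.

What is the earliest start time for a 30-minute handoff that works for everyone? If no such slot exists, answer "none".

Nikolai free within 08:00–19:00: 08:00–15:00, 16:15–18:45.
Rania free within 08:00–19:00: 10:45–13:00, 14:15–14:45, 15:00–15:45, 16:15–19:00.
Sofia free within 08:00–19:00: 09:45–11:30, 17:00–19:00.
Emeka free within 08:00–19:00: 08:15–08:30, 10:30–11:45, 14:00–14:15, 15:00–15:30, 17:30–19:00.
Vera free within 08:00–19:00: 08:30–11:00, 11:15–11:45, 12:45–13:00, 14:30–19:00.
Nikolai ∩ Rania: 10:45–13:00, 14:15–14:45, 16:15–18:45.
Nikolai ∩ Rania ∩ Sofia: 10:45–11:30, 17:00–18:45.
Nikolai ∩ Rania ∩ Sofia ∩ Carlos: 10:45–11:30, 17:00–18:00.
Nikolai ∩ Rania ∩ Sofia ∩ Carlos ∩ Emeka: 10:45–11:30, 17:30–18:00.
Nikolai ∩ Rania ∩ Sofia ∩ Carlos ∩ Emeka ∩ Vera: 10:45–11:00, 11:15–11:30, 17:30–18:00.
Windows ≥ 30 min: 17:30–18:00.
Earliest such window starts at 17:30.

17:30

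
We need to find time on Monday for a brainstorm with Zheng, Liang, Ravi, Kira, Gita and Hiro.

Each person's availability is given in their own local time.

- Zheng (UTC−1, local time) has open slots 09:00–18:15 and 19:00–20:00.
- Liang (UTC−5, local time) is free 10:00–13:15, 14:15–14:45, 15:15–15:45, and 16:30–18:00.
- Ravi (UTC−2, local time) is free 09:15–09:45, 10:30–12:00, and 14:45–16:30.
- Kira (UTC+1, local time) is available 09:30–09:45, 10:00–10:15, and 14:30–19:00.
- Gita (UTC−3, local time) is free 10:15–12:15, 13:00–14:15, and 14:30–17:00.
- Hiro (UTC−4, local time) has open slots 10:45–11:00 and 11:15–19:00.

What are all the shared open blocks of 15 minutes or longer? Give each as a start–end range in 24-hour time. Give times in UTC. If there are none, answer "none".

16:45–17:15, 17:30–18:00

Zheng → UTC: 10:00–19:15, 20:00–21:00.
Liang → UTC: 15:00–18:15, 19:15–19:45, 20:15–20:45, 21:30–23:00.
Ravi → UTC: 11:15–11:45, 12:30–14:00, 16:45–18:30.
Kira → UTC: 08:30–08:45, 09:00–09:15, 13:30–18:00.
Gita → UTC: 13:15–15:15, 16:00–17:15, 17:30–20:00.
Hiro → UTC: 14:45–15:00, 15:15–23:00.
Zheng ∩ Liang: 15:00–18:15, 20:15–20:45.
Zheng ∩ Liang ∩ Ravi: 16:45–18:15.
Zheng ∩ Liang ∩ Ravi ∩ Kira: 16:45–18:00.
Zheng ∩ Liang ∩ Ravi ∩ Kira ∩ Gita: 16:45–17:15, 17:30–18:00.
Zheng ∩ Liang ∩ Ravi ∩ Kira ∩ Gita ∩ Hiro: 16:45–17:15, 17:30–18:00.
Windows ≥ 15 min: 16:45–17:15, 17:30–18:00.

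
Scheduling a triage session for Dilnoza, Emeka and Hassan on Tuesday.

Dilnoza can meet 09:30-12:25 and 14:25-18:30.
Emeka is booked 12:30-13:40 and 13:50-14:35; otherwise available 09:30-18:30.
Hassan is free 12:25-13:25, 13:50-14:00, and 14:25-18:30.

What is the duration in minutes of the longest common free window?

Emeka free within 09:30–18:30: 09:30–12:30, 13:40–13:50, 14:35–18:30.
Dilnoza ∩ Emeka: 09:30–12:25, 14:35–18:30.
Dilnoza ∩ Emeka ∩ Hassan: 14:35–18:30.
Single common window of 235 minutes.

235 minutes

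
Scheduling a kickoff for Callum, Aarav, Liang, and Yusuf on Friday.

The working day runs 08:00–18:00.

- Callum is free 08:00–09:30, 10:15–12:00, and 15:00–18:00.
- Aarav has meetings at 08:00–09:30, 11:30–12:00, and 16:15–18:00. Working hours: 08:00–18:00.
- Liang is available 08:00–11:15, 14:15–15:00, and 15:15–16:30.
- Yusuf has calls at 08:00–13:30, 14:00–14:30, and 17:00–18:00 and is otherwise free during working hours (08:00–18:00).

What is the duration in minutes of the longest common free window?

60 minutes

Aarav free within 08:00–18:00: 09:30–11:30, 12:00–16:15.
Yusuf free within 08:00–18:00: 13:30–14:00, 14:30–17:00.
Callum ∩ Aarav: 10:15–11:30, 15:00–16:15.
Callum ∩ Aarav ∩ Liang: 10:15–11:15, 15:15–16:15.
Callum ∩ Aarav ∩ Liang ∩ Yusuf: 15:15–16:15.
Single common window of 60 minutes.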